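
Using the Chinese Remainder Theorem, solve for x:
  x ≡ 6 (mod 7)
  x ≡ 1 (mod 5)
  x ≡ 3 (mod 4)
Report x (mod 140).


Moduli 7, 5, 4 are pairwise coprime; by CRT there is a unique solution modulo M = 7 · 5 · 4 = 140.
Solve pairwise, accumulating the modulus:
  Start with x ≡ 6 (mod 7).
  Combine with x ≡ 1 (mod 5): since gcd(7, 5) = 1, we get a unique residue mod 35.
    Write x = 6 + 7·t and substitute into x ≡ 1 (mod 5): 7·t ≡ 1 − 6 = -5 (mod 5).
    Reduce coefficients mod 5: 2·t ≡ 0 (mod 5).
    The inverse of 2 mod 5 is 3 (since 2·3 = 6 = 1·5 + 1), so t ≡ 3·0 = 0 ≡ 0 (mod 5).
    Then x = 6 + 7·0 = 6, valid modulo lcm(7, 5) = 35: x ≡ 6 (mod 35).
  Combine with x ≡ 3 (mod 4): since gcd(35, 4) = 1, we get a unique residue mod 140.
    Write x = 6 + 35·t and substitute into x ≡ 3 (mod 4): 35·t ≡ 3 − 6 = -3 (mod 4).
    Reduce coefficients mod 4: 3·t ≡ 1 (mod 4).
    The inverse of 3 mod 4 is 3 (since 3·3 = 9 = 2·4 + 1), so t ≡ 3·1 = 3 ≡ 3 (mod 4).
    Then x = 6 + 35·3 = 111, valid modulo lcm(35, 4) = 140: x ≡ 111 (mod 140).
Verify: 111 mod 7 = 6 ✓, 111 mod 5 = 1 ✓, 111 mod 4 = 3 ✓.

x ≡ 111 (mod 140).


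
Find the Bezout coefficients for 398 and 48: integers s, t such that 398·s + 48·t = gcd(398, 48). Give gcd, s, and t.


Euclidean algorithm on (398, 48) — divide until remainder is 0:
  398 = 8 · 48 + 14
  48 = 3 · 14 + 6
  14 = 2 · 6 + 2
  6 = 3 · 2 + 0
gcd(398, 48) = 2.
Track Bezout coefficients alongside the remainders: start with r₀ = 398 = a·1 + b·0 (s = 1, t = 0) and r₁ = 48 = a·0 + b·1 (s = 0, t = 1); each new remainder r_{k+1} = r_{k-1} − q_k·r_k inherits s_{k+1} = s_{k-1} − q_k·s_k, t_{k+1} = t_{k-1} − q_k·t_k, so r_k = a·s_k + b·t_k at every step:
  q = 8: r = 14, s = 1 − 8·0 = 1, t = 0 − 8·1 = -8  (check: 398·1 + 48·(-8) = 14)
  q = 3: r = 6, s = 0 − 3·1 = -3, t = 1 − 3·(-8) = 25  (check: 398·(-3) + 48·25 = 6)
  q = 2: r = 2, s = 1 − 2·(-3) = 7, t = -8 − 2·25 = -58  (check: 398·7 + 48·(-58) = 2)
The row with r = 2 (the gcd) gives the Bezout coefficients s = 7, t = -58.
Result: 398 · (7) + 48 · (-58) = 2.

gcd(398, 48) = 2; s = 7, t = -58 (check: 398·7 + 48·(-58) = 2).


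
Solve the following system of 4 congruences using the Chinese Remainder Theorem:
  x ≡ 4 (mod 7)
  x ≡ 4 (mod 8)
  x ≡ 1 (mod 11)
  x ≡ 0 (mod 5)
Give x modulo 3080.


Product of moduli M = 7 · 8 · 11 · 5 = 3080.
Merge one congruence at a time:
  Start: x ≡ 4 (mod 7).
  Combine with x ≡ 4 (mod 8); new modulus lcm = 56.
    Write x = 4 + 7·t and substitute into x ≡ 4 (mod 8): 7·t ≡ 4 − 4 = 0 (mod 8).
    The inverse of 7 mod 8 is 7 (since 7·7 = 49 = 6·8 + 1), so t ≡ 7·0 = 0 ≡ 0 (mod 8).
    Then x = 4 + 7·0 = 4, valid modulo lcm(7, 8) = 56: x ≡ 4 (mod 56).
  Combine with x ≡ 1 (mod 11); new modulus lcm = 616.
    Write x = 4 + 56·t and substitute into x ≡ 1 (mod 11): 56·t ≡ 1 − 4 = -3 (mod 11).
    Reduce coefficients mod 11: 1·t ≡ 8 (mod 11).
    So t ≡ 8 (mod 11).
    Then x = 4 + 56·8 = 452, valid modulo lcm(56, 11) = 616: x ≡ 452 (mod 616).
  Combine with x ≡ 0 (mod 5); new modulus lcm = 3080.
    Write x = 452 + 616·t and substitute into x ≡ 0 (mod 5): 616·t ≡ 0 − 452 = -452 (mod 5).
    Reduce coefficients mod 5: 1·t ≡ 3 (mod 5).
    So t ≡ 3 (mod 5).
    Then x = 452 + 616·3 = 2300, valid modulo lcm(616, 5) = 3080: x ≡ 2300 (mod 3080).
Verify against each original: 2300 mod 7 = 4, 2300 mod 8 = 4, 2300 mod 11 = 1, 2300 mod 5 = 0.

x ≡ 2300 (mod 3080).


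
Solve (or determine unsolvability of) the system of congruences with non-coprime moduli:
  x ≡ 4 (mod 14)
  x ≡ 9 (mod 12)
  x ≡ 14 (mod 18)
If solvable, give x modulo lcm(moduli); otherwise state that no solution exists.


Moduli 14, 12, 18 are not pairwise coprime, so CRT works modulo lcm(m_i) when all pairwise compatibility conditions hold.
Pairwise compatibility: gcd(m_i, m_j) must divide a_i - a_j for every pair.
Merge one congruence at a time:
  Start: x ≡ 4 (mod 14).
  Combine with x ≡ 9 (mod 12): gcd(14, 12) = 2, and 9 - 4 = 5 is NOT divisible by 2.
    ⇒ system is inconsistent (no integer solution).

No solution (the system is inconsistent).


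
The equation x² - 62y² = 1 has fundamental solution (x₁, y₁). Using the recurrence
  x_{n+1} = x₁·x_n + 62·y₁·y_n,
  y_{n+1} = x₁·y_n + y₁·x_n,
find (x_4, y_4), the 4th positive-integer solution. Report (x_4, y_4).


Step 1: Find the fundamental solution (x₁, y₁) of x² - 62y² = 1.
  Expand √62 as a continued fraction. a₀ = ⌊√62⌋ = 7; iterate m_{k+1} = d_k·a_k − m_k, d_{k+1} = (62 − m_{k+1}²)/d_k, a_{k+1} = ⌊(a₀ + m_{k+1})/d_{k+1}⌋ (starting m₀ = 0, d₀ = 1), with convergents p_k = a_k·p_{k-1} + p_{k-2}, q_k = a_k·q_{k-1} + q_{k-2} (p₋₁ = 1, q₋₁ = 0):
  k = 0: a₀ = 7; p₀/q₀ = 7/1; p₀² − 62·q₀² = 49 − 62 = -13.
  k = 1: m = 7, d = 13, a = ⌊(7 + 7)/13⌋ = 1; p/q = (1·7 + 1)/(1·1 + 0) = 8/1; p² − 62·q² = 64 − 62 = 2.
  k = 2: m = 6, d = 2, a = ⌊(7 + 6)/2⌋ = 6; p/q = (6·8 + 7)/(6·1 + 1) = 55/7; p² − 62·q² = 3025 − 3038 = -13.
  k = 3: m = 6, d = 13, a = ⌊(7 + 6)/13⌋ = 1; p/q = (1·55 + 8)/(1·7 + 1) = 63/8; p² − 62·q² = 3969 − 3968 = 1.
  The first convergent with p² − 62·q² = 1 gives the fundamental solution (x₁, y₁) = (63, 8).
Step 2: Apply the recurrence (x_{n+1}, y_{n+1}) = (x₁x_n + 62y₁y_n, x₁y_n + y₁x_n) repeatedly.
  From (x_1, y_1) = (63, 8): x_2 = 63·63 + 62·8·8 = 7937; y_2 = 63·8 + 8·63 = 1008.
  From (x_2, y_2) = (7937, 1008): x_3 = 63·7937 + 62·8·1008 = 999999; y_3 = 63·1008 + 8·7937 = 127000.
  From (x_3, y_3) = (999999, 127000): x_4 = 63·999999 + 62·8·127000 = 125991937; y_4 = 63·127000 + 8·999999 = 16000992.
Step 3: Verify x_4² - 62·y_4² = 15873968189011969 - 15873968189011968 = 1 (should be 1). ✓

(x_1, y_1) = (63, 8); (x_4, y_4) = (125991937, 16000992).


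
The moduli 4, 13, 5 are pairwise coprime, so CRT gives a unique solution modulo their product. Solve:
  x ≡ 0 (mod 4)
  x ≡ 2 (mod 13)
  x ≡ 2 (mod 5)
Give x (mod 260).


Moduli 4, 13, 5 are pairwise coprime; by CRT there is a unique solution modulo M = 4 · 13 · 5 = 260.
Solve pairwise, accumulating the modulus:
  Start with x ≡ 0 (mod 4).
  Combine with x ≡ 2 (mod 13): since gcd(4, 13) = 1, we get a unique residue mod 52.
    Write x = 0 + 4·t and substitute into x ≡ 2 (mod 13): 4·t ≡ 2 − 0 = 2 (mod 13).
    The inverse of 4 mod 13 is 10 (since 4·10 = 40 = 3·13 + 1), so t ≡ 10·2 = 20 ≡ 7 (mod 13).
    Then x = 0 + 4·7 = 28, valid modulo lcm(4, 13) = 52: x ≡ 28 (mod 52).
  Combine with x ≡ 2 (mod 5): since gcd(52, 5) = 1, we get a unique residue mod 260.
    Write x = 28 + 52·t and substitute into x ≡ 2 (mod 5): 52·t ≡ 2 − 28 = -26 (mod 5).
    Reduce coefficients mod 5: 2·t ≡ 4 (mod 5).
    The inverse of 2 mod 5 is 3 (since 2·3 = 6 = 1·5 + 1), so t ≡ 3·4 = 12 ≡ 2 (mod 5).
    Then x = 28 + 52·2 = 132, valid modulo lcm(52, 5) = 260: x ≡ 132 (mod 260).
Verify: 132 mod 4 = 0 ✓, 132 mod 13 = 2 ✓, 132 mod 5 = 2 ✓.

x ≡ 132 (mod 260).


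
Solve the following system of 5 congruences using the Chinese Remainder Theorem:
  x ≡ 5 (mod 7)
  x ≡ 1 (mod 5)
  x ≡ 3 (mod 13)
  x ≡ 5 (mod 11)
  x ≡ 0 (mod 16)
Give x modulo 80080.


Product of moduli M = 7 · 5 · 13 · 11 · 16 = 80080.
Merge one congruence at a time:
  Start: x ≡ 5 (mod 7).
  Combine with x ≡ 1 (mod 5); new modulus lcm = 35.
    Write x = 5 + 7·t and substitute into x ≡ 1 (mod 5): 7·t ≡ 1 − 5 = -4 (mod 5).
    Reduce coefficients mod 5: 2·t ≡ 1 (mod 5).
    The inverse of 2 mod 5 is 3 (since 2·3 = 6 = 1·5 + 1), so t ≡ 3·1 = 3 ≡ 3 (mod 5).
    Then x = 5 + 7·3 = 26, valid modulo lcm(7, 5) = 35: x ≡ 26 (mod 35).
  Combine with x ≡ 3 (mod 13); new modulus lcm = 455.
    Write x = 26 + 35·t and substitute into x ≡ 3 (mod 13): 35·t ≡ 3 − 26 = -23 (mod 13).
    Reduce coefficients mod 13: 9·t ≡ 3 (mod 13).
    The inverse of 9 mod 13 is 3 (since 9·3 = 27 = 2·13 + 1), so t ≡ 3·3 = 9 ≡ 9 (mod 13).
    Then x = 26 + 35·9 = 341, valid modulo lcm(35, 13) = 455: x ≡ 341 (mod 455).
  Combine with x ≡ 5 (mod 11); new modulus lcm = 5005.
    Write x = 341 + 455·t and substitute into x ≡ 5 (mod 11): 455·t ≡ 5 − 341 = -336 (mod 11).
    Reduce coefficients mod 11: 4·t ≡ 5 (mod 11).
    The inverse of 4 mod 11 is 3 (since 4·3 = 12 = 1·11 + 1), so t ≡ 3·5 = 15 ≡ 4 (mod 11).
    Then x = 341 + 455·4 = 2161, valid modulo lcm(455, 11) = 5005: x ≡ 2161 (mod 5005).
  Combine with x ≡ 0 (mod 16); new modulus lcm = 80080.
    Write x = 2161 + 5005·t and substitute into x ≡ 0 (mod 16): 5005·t ≡ 0 − 2161 = -2161 (mod 16).
    Reduce coefficients mod 16: 13·t ≡ 15 (mod 16).
    The inverse of 13 mod 16 is 5 (since 13·5 = 65 = 4·16 + 1), so t ≡ 5·15 = 75 ≡ 11 (mod 16).
    Then x = 2161 + 5005·11 = 57216, valid modulo lcm(5005, 16) = 80080: x ≡ 57216 (mod 80080).
Verify against each original: 57216 mod 7 = 5, 57216 mod 5 = 1, 57216 mod 13 = 3, 57216 mod 11 = 5, 57216 mod 16 = 0.

x ≡ 57216 (mod 80080).


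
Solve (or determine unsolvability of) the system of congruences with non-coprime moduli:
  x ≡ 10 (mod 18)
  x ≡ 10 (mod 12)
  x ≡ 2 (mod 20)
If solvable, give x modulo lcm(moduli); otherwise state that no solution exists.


Moduli 18, 12, 20 are not pairwise coprime, so CRT works modulo lcm(m_i) when all pairwise compatibility conditions hold.
Pairwise compatibility: gcd(m_i, m_j) must divide a_i - a_j for every pair.
Merge one congruence at a time:
  Start: x ≡ 10 (mod 18).
  Combine with x ≡ 10 (mod 12): gcd(18, 12) = 6; 10 - 10 = 0, which IS divisible by 6, so compatible.
    Write x = 10 + 18·t and substitute into x ≡ 10 (mod 12): 18·t ≡ 10 − 10 = 0 (mod 12).
    Divide the congruence (and modulus) by g = 6: 3·t ≡ 0 (mod 2).
    Reduce coefficients mod 2: 1·t ≡ 0 (mod 2).
    So t ≡ 0 (mod 2).
    Then x = 10 + 18·0 = 10, valid modulo lcm(18, 12) = 36: x ≡ 10 (mod 36).
  Combine with x ≡ 2 (mod 20): gcd(36, 20) = 4; 2 - 10 = -8, which IS divisible by 4, so compatible.
    Write x = 10 + 36·t and substitute into x ≡ 2 (mod 20): 36·t ≡ 2 − 10 = -8 (mod 20).
    Divide the congruence (and modulus) by g = 4: 9·t ≡ -2 (mod 5).
    Reduce coefficients mod 5: 4·t ≡ 3 (mod 5).
    The inverse of 4 mod 5 is 4 (since 4·4 = 16 = 3·5 + 1), so t ≡ 4·3 = 12 ≡ 2 (mod 5).
    Then x = 10 + 36·2 = 82, valid modulo lcm(36, 20) = 180: x ≡ 82 (mod 180).
Verify: 82 mod 18 = 10, 82 mod 12 = 10, 82 mod 20 = 2.

x ≡ 82 (mod 180).


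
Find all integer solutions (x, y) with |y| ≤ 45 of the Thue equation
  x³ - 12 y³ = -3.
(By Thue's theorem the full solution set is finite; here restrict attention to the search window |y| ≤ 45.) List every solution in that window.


The equation is x³ - 12y³ = -3. For fixed y, x³ = 12·y³ − 3, so a solution requires the RHS to be a perfect cube.
Strategy: iterate y from -45 to 45, compute RHS = 12·y³ − 3, and check whether it is a (positive or negative) perfect cube.
Check small values of y:
  y = 0: RHS = -3 is not a perfect cube.
  y = 1: RHS = 9 is not a perfect cube.
  y = -1: RHS = -15 is not a perfect cube.
  y = 2: RHS = 93 is not a perfect cube.
  y = -2: RHS = -99 is not a perfect cube.
  y = 3: RHS = 321 is not a perfect cube.
  y = -3: RHS = -327 is not a perfect cube.
Continuing the search up to |y| = 45 finds no solutions either.
No (x, y) in the scanned range satisfies the equation.

No integer solutions with |y| ≤ 45.


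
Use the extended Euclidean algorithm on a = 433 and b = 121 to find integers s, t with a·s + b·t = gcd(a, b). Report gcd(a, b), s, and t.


Euclidean algorithm on (433, 121) — divide until remainder is 0:
  433 = 3 · 121 + 70
  121 = 1 · 70 + 51
  70 = 1 · 51 + 19
  51 = 2 · 19 + 13
  19 = 1 · 13 + 6
  13 = 2 · 6 + 1
  6 = 6 · 1 + 0
gcd(433, 121) = 1.
Track Bezout coefficients alongside the remainders: start with r₀ = 433 = a·1 + b·0 (s = 1, t = 0) and r₁ = 121 = a·0 + b·1 (s = 0, t = 1); each new remainder r_{k+1} = r_{k-1} − q_k·r_k inherits s_{k+1} = s_{k-1} − q_k·s_k, t_{k+1} = t_{k-1} − q_k·t_k, so r_k = a·s_k + b·t_k at every step:
  q = 3: r = 70, s = 1 − 3·0 = 1, t = 0 − 3·1 = -3  (check: 433·1 + 121·(-3) = 70)
  q = 1: r = 51, s = 0 − 1·1 = -1, t = 1 − 1·(-3) = 4  (check: 433·(-1) + 121·4 = 51)
  q = 1: r = 19, s = 1 − 1·(-1) = 2, t = -3 − 1·4 = -7  (check: 433·2 + 121·(-7) = 19)
  q = 2: r = 13, s = -1 − 2·2 = -5, t = 4 − 2·(-7) = 18  (check: 433·(-5) + 121·18 = 13)
  q = 1: r = 6, s = 2 − 1·(-5) = 7, t = -7 − 1·18 = -25  (check: 433·7 + 121·(-25) = 6)
  q = 2: r = 1, s = -5 − 2·7 = -19, t = 18 − 2·(-25) = 68  (check: 433·(-19) + 121·68 = 1)
The row with r = 1 (the gcd) gives the Bezout coefficients s = -19, t = 68.
Result: 433 · (-19) + 121 · (68) = 1.

gcd(433, 121) = 1; s = -19, t = 68 (check: 433·(-19) + 121·68 = 1).


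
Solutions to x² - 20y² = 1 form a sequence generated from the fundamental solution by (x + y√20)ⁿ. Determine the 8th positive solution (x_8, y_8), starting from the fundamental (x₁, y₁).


Step 1: Find the fundamental solution (x₁, y₁) of x² - 20y² = 1.
  Expand √20 as a continued fraction. a₀ = ⌊√20⌋ = 4; iterate m_{k+1} = d_k·a_k − m_k, d_{k+1} = (20 − m_{k+1}²)/d_k, a_{k+1} = ⌊(a₀ + m_{k+1})/d_{k+1}⌋ (starting m₀ = 0, d₀ = 1), with convergents p_k = a_k·p_{k-1} + p_{k-2}, q_k = a_k·q_{k-1} + q_{k-2} (p₋₁ = 1, q₋₁ = 0):
  k = 0: a₀ = 4; p₀/q₀ = 4/1; p₀² − 20·q₀² = 16 − 20 = -4.
  k = 1: m = 4, d = 4, a = ⌊(4 + 4)/4⌋ = 2; p/q = (2·4 + 1)/(2·1 + 0) = 9/2; p² − 20·q² = 81 − 80 = 1.
  The first convergent with p² − 20·q² = 1 gives the fundamental solution (x₁, y₁) = (9, 2).
Step 2: Apply the recurrence (x_{n+1}, y_{n+1}) = (x₁x_n + 20y₁y_n, x₁y_n + y₁x_n) repeatedly.
  From (x_1, y_1) = (9, 2): x_2 = 9·9 + 20·2·2 = 161; y_2 = 9·2 + 2·9 = 36.
  From (x_2, y_2) = (161, 36): x_3 = 9·161 + 20·2·36 = 2889; y_3 = 9·36 + 2·161 = 646.
  From (x_3, y_3) = (2889, 646): x_4 = 9·2889 + 20·2·646 = 51841; y_4 = 9·646 + 2·2889 = 11592.
  From (x_4, y_4) = (51841, 11592): x_5 = 9·51841 + 20·2·11592 = 930249; y_5 = 9·11592 + 2·51841 = 208010.
  From (x_5, y_5) = (930249, 208010): x_6 = 9·930249 + 20·2·208010 = 16692641; y_6 = 9·208010 + 2·930249 = 3732588.
  From (x_6, y_6) = (16692641, 3732588): x_7 = 9·16692641 + 20·2·3732588 = 299537289; y_7 = 9·3732588 + 2·16692641 = 66978574.
  From (x_7, y_7) = (299537289, 66978574): x_8 = 9·299537289 + 20·2·66978574 = 5374978561; y_8 = 9·66978574 + 2·299537289 = 1201881744.
Step 3: Verify x_8² - 20·y_8² = 28890394531209630721 - 28890394531209630720 = 1 (should be 1). ✓

(x_1, y_1) = (9, 2); (x_8, y_8) = (5374978561, 1201881744).


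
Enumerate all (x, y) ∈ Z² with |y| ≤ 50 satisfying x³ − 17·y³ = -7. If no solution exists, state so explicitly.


The equation is x³ - 17y³ = -7. For fixed y, x³ = 17·y³ − 7, so a solution requires the RHS to be a perfect cube.
Strategy: iterate y from -50 to 50, compute RHS = 17·y³ − 7, and check whether it is a (positive or negative) perfect cube.
Check small values of y:
  y = 0: RHS = -7 is not a perfect cube.
  y = 1: RHS = 10 is not a perfect cube.
  y = -1: RHS = -24 is not a perfect cube.
  y = 2: RHS = 129 is not a perfect cube.
  y = -2: RHS = -143 is not a perfect cube.
  y = 3: RHS = 452 is not a perfect cube.
  y = -3: RHS = -466 is not a perfect cube.
Continuing the search up to |y| = 50 finds no solutions either.
No (x, y) in the scanned range satisfies the equation.

No integer solutions with |y| ≤ 50.


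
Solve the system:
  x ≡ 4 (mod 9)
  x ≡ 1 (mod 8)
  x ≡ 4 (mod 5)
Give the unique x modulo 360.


Moduli 9, 8, 5 are pairwise coprime; by CRT there is a unique solution modulo M = 9 · 8 · 5 = 360.
Solve pairwise, accumulating the modulus:
  Start with x ≡ 4 (mod 9).
  Combine with x ≡ 1 (mod 8): since gcd(9, 8) = 1, we get a unique residue mod 72.
    Write x = 4 + 9·t and substitute into x ≡ 1 (mod 8): 9·t ≡ 1 − 4 = -3 (mod 8).
    Reduce coefficients mod 8: 1·t ≡ 5 (mod 8).
    So t ≡ 5 (mod 8).
    Then x = 4 + 9·5 = 49, valid modulo lcm(9, 8) = 72: x ≡ 49 (mod 72).
  Combine with x ≡ 4 (mod 5): since gcd(72, 5) = 1, we get a unique residue mod 360.
    Write x = 49 + 72·t and substitute into x ≡ 4 (mod 5): 72·t ≡ 4 − 49 = -45 (mod 5).
    Reduce coefficients mod 5: 2·t ≡ 0 (mod 5).
    The inverse of 2 mod 5 is 3 (since 2·3 = 6 = 1·5 + 1), so t ≡ 3·0 = 0 ≡ 0 (mod 5).
    Then x = 49 + 72·0 = 49, valid modulo lcm(72, 5) = 360: x ≡ 49 (mod 360).
Verify: 49 mod 9 = 4 ✓, 49 mod 8 = 1 ✓, 49 mod 5 = 4 ✓.

x ≡ 49 (mod 360).


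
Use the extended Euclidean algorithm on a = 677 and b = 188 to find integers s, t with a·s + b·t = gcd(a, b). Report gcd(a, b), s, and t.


Euclidean algorithm on (677, 188) — divide until remainder is 0:
  677 = 3 · 188 + 113
  188 = 1 · 113 + 75
  113 = 1 · 75 + 38
  75 = 1 · 38 + 37
  38 = 1 · 37 + 1
  37 = 37 · 1 + 0
gcd(677, 188) = 1.
Track Bezout coefficients alongside the remainders: start with r₀ = 677 = a·1 + b·0 (s = 1, t = 0) and r₁ = 188 = a·0 + b·1 (s = 0, t = 1); each new remainder r_{k+1} = r_{k-1} − q_k·r_k inherits s_{k+1} = s_{k-1} − q_k·s_k, t_{k+1} = t_{k-1} − q_k·t_k, so r_k = a·s_k + b·t_k at every step:
  q = 3: r = 113, s = 1 − 3·0 = 1, t = 0 − 3·1 = -3  (check: 677·1 + 188·(-3) = 113)
  q = 1: r = 75, s = 0 − 1·1 = -1, t = 1 − 1·(-3) = 4  (check: 677·(-1) + 188·4 = 75)
  q = 1: r = 38, s = 1 − 1·(-1) = 2, t = -3 − 1·4 = -7  (check: 677·2 + 188·(-7) = 38)
  q = 1: r = 37, s = -1 − 1·2 = -3, t = 4 − 1·(-7) = 11  (check: 677·(-3) + 188·11 = 37)
  q = 1: r = 1, s = 2 − 1·(-3) = 5, t = -7 − 1·11 = -18  (check: 677·5 + 188·(-18) = 1)
The row with r = 1 (the gcd) gives the Bezout coefficients s = 5, t = -18.
Result: 677 · (5) + 188 · (-18) = 1.

gcd(677, 188) = 1; s = 5, t = -18 (check: 677·5 + 188·(-18) = 1).


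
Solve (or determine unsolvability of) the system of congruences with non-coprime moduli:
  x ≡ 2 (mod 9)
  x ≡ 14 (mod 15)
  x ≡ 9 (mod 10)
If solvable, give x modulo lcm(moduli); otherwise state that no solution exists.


Moduli 9, 15, 10 are not pairwise coprime, so CRT works modulo lcm(m_i) when all pairwise compatibility conditions hold.
Pairwise compatibility: gcd(m_i, m_j) must divide a_i - a_j for every pair.
Merge one congruence at a time:
  Start: x ≡ 2 (mod 9).
  Combine with x ≡ 14 (mod 15): gcd(9, 15) = 3; 14 - 2 = 12, which IS divisible by 3, so compatible.
    Write x = 2 + 9·t and substitute into x ≡ 14 (mod 15): 9·t ≡ 14 − 2 = 12 (mod 15).
    Divide the congruence (and modulus) by g = 3: 3·t ≡ 4 (mod 5).
    The inverse of 3 mod 5 is 2 (since 3·2 = 6 = 1·5 + 1), so t ≡ 2·4 = 8 ≡ 3 (mod 5).
    Then x = 2 + 9·3 = 29, valid modulo lcm(9, 15) = 45: x ≡ 29 (mod 45).
  Combine with x ≡ 9 (mod 10): gcd(45, 10) = 5; 9 - 29 = -20, which IS divisible by 5, so compatible.
    Write x = 29 + 45·t and substitute into x ≡ 9 (mod 10): 45·t ≡ 9 − 29 = -20 (mod 10).
    Divide the congruence (and modulus) by g = 5: 9·t ≡ -4 (mod 2).
    Reduce coefficients mod 2: 1·t ≡ 0 (mod 2).
    So t ≡ 0 (mod 2).
    Then x = 29 + 45·0 = 29, valid modulo lcm(45, 10) = 90: x ≡ 29 (mod 90).
Verify: 29 mod 9 = 2, 29 mod 15 = 14, 29 mod 10 = 9.

x ≡ 29 (mod 90).


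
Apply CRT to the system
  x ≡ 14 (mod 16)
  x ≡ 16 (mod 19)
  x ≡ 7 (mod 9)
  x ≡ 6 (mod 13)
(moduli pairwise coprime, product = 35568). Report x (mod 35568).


Product of moduli M = 16 · 19 · 9 · 13 = 35568.
Merge one congruence at a time:
  Start: x ≡ 14 (mod 16).
  Combine with x ≡ 16 (mod 19); new modulus lcm = 304.
    Write x = 14 + 16·t and substitute into x ≡ 16 (mod 19): 16·t ≡ 16 − 14 = 2 (mod 19).
    The inverse of 16 mod 19 is 6 (since 16·6 = 96 = 5·19 + 1), so t ≡ 6·2 = 12 ≡ 12 (mod 19).
    Then x = 14 + 16·12 = 206, valid modulo lcm(16, 19) = 304: x ≡ 206 (mod 304).
  Combine with x ≡ 7 (mod 9); new modulus lcm = 2736.
    Write x = 206 + 304·t and substitute into x ≡ 7 (mod 9): 304·t ≡ 7 − 206 = -199 (mod 9).
    Reduce coefficients mod 9: 7·t ≡ 8 (mod 9).
    The inverse of 7 mod 9 is 4 (since 7·4 = 28 = 3·9 + 1), so t ≡ 4·8 = 32 ≡ 5 (mod 9).
    Then x = 206 + 304·5 = 1726, valid modulo lcm(304, 9) = 2736: x ≡ 1726 (mod 2736).
  Combine with x ≡ 6 (mod 13); new modulus lcm = 35568.
    Write x = 1726 + 2736·t and substitute into x ≡ 6 (mod 13): 2736·t ≡ 6 − 1726 = -1720 (mod 13).
    Reduce coefficients mod 13: 6·t ≡ 9 (mod 13).
    The inverse of 6 mod 13 is 11 (since 6·11 = 66 = 5·13 + 1), so t ≡ 11·9 = 99 ≡ 8 (mod 13).
    Then x = 1726 + 2736·8 = 23614, valid modulo lcm(2736, 13) = 35568: x ≡ 23614 (mod 35568).
Verify against each original: 23614 mod 16 = 14, 23614 mod 19 = 16, 23614 mod 9 = 7, 23614 mod 13 = 6.

x ≡ 23614 (mod 35568).


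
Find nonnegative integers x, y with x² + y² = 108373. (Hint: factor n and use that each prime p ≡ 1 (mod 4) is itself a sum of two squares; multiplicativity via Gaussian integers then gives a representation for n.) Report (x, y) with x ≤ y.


Step 1: Factor n = 108373 = 29 · 37 · 101.
Step 2: Check the mod-4 condition on each prime factor: 29 ≡ 1 (mod 4), exponent 1; 37 ≡ 1 (mod 4), exponent 1; 101 ≡ 1 (mod 4), exponent 1.
All primes ≡ 3 (mod 4) appear to even exponent (or don't appear), so by the two-squares theorem n IS expressible as a sum of two squares.
Step 3: Build a representation. Here n = 29 · 37 · 101 is a product of primes ≡ 1 (mod 4). Each prime p ≡ 1 (mod 4) is itself a sum of two squares; find a² by testing p − a² for a perfect square:
  29: 29 − 1² = 28, 29 − 2² = 25 = 5² ⇒ 29 = 2² + 5².
  37: 37 − 1² = 36 = 6² ⇒ 37 = 1² + 6².
  101: 101 − 1² = 100 = 10² ⇒ 101 = 1² + 10².
  Combine using the Brahmagupta–Fibonacci identity (a² + b²)(c² + d²) = (ac − bd)² + (ad + bc)² = (ac + bd)² + (ad − bc)²:
  29 · 37 = 1073: from (2² + 5²)(1² + 6²), take (2·1 − 5·6, 2·6 + 5·1) = (2 − 30, 12 + 5) = (-28, 17); dropping signs (only squares matter) gives (28, 17); check 28² + 17² = 784 + 289 = 1073 ✓.
  1073 · 101 = 108373: from (28² + 17²)(1² + 10²), take (28·1 − 17·10, 28·10 + 17·1) = (28 − 170, 280 + 17) = (-142, 297); dropping signs (only squares matter) gives (142, 297); check 142² + 297² = 20164 + 88209 = 108373 ✓.
Step 4: Order so x ≤ y and verify: 142² + 297² = 20164 + 88209 = 108373 = n. ✓

n = 108373 = 142² + 297² (one valid representation with x ≤ y).


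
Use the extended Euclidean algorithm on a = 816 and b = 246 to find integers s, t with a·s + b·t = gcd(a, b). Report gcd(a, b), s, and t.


Euclidean algorithm on (816, 246) — divide until remainder is 0:
  816 = 3 · 246 + 78
  246 = 3 · 78 + 12
  78 = 6 · 12 + 6
  12 = 2 · 6 + 0
gcd(816, 246) = 6.
Track Bezout coefficients alongside the remainders: start with r₀ = 816 = a·1 + b·0 (s = 1, t = 0) and r₁ = 246 = a·0 + b·1 (s = 0, t = 1); each new remainder r_{k+1} = r_{k-1} − q_k·r_k inherits s_{k+1} = s_{k-1} − q_k·s_k, t_{k+1} = t_{k-1} − q_k·t_k, so r_k = a·s_k + b·t_k at every step:
  q = 3: r = 78, s = 1 − 3·0 = 1, t = 0 − 3·1 = -3  (check: 816·1 + 246·(-3) = 78)
  q = 3: r = 12, s = 0 − 3·1 = -3, t = 1 − 3·(-3) = 10  (check: 816·(-3) + 246·10 = 12)
  q = 6: r = 6, s = 1 − 6·(-3) = 19, t = -3 − 6·10 = -63  (check: 816·19 + 246·(-63) = 6)
The row with r = 6 (the gcd) gives the Bezout coefficients s = 19, t = -63.
Result: 816 · (19) + 246 · (-63) = 6.

gcd(816, 246) = 6; s = 19, t = -63 (check: 816·19 + 246·(-63) = 6).


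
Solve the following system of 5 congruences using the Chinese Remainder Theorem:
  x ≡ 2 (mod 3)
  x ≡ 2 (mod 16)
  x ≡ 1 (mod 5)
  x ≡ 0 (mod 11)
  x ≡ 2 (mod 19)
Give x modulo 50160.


Product of moduli M = 3 · 16 · 5 · 11 · 19 = 50160.
Merge one congruence at a time:
  Start: x ≡ 2 (mod 3).
  Combine with x ≡ 2 (mod 16); new modulus lcm = 48.
    Write x = 2 + 3·t and substitute into x ≡ 2 (mod 16): 3·t ≡ 2 − 2 = 0 (mod 16).
    The inverse of 3 mod 16 is 11 (since 3·11 = 33 = 2·16 + 1), so t ≡ 11·0 = 0 ≡ 0 (mod 16).
    Then x = 2 + 3·0 = 2, valid modulo lcm(3, 16) = 48: x ≡ 2 (mod 48).
  Combine with x ≡ 1 (mod 5); new modulus lcm = 240.
    Write x = 2 + 48·t and substitute into x ≡ 1 (mod 5): 48·t ≡ 1 − 2 = -1 (mod 5).
    Reduce coefficients mod 5: 3·t ≡ 4 (mod 5).
    The inverse of 3 mod 5 is 2 (since 3·2 = 6 = 1·5 + 1), so t ≡ 2·4 = 8 ≡ 3 (mod 5).
    Then x = 2 + 48·3 = 146, valid modulo lcm(48, 5) = 240: x ≡ 146 (mod 240).
  Combine with x ≡ 0 (mod 11); new modulus lcm = 2640.
    Write x = 146 + 240·t and substitute into x ≡ 0 (mod 11): 240·t ≡ 0 − 146 = -146 (mod 11).
    Reduce coefficients mod 11: 9·t ≡ 8 (mod 11).
    The inverse of 9 mod 11 is 5 (since 9·5 = 45 = 4·11 + 1), so t ≡ 5·8 = 40 ≡ 7 (mod 11).
    Then x = 146 + 240·7 = 1826, valid modulo lcm(240, 11) = 2640: x ≡ 1826 (mod 2640).
  Combine with x ≡ 2 (mod 19); new modulus lcm = 50160.
    Write x = 1826 + 2640·t and substitute into x ≡ 2 (mod 19): 2640·t ≡ 2 − 1826 = -1824 (mod 19).
    Reduce coefficients mod 19: 18·t ≡ 0 (mod 19).
    The inverse of 18 mod 19 is 18 (since 18·18 = 324 = 17·19 + 1), so t ≡ 18·0 = 0 ≡ 0 (mod 19).
    Then x = 1826 + 2640·0 = 1826, valid modulo lcm(2640, 19) = 50160: x ≡ 1826 (mod 50160).
Verify against each original: 1826 mod 3 = 2, 1826 mod 16 = 2, 1826 mod 5 = 1, 1826 mod 11 = 0, 1826 mod 19 = 2.

x ≡ 1826 (mod 50160).


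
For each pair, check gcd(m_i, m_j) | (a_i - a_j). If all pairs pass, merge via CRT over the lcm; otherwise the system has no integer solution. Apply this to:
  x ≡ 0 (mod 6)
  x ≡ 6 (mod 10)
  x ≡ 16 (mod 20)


Moduli 6, 10, 20 are not pairwise coprime, so CRT works modulo lcm(m_i) when all pairwise compatibility conditions hold.
Pairwise compatibility: gcd(m_i, m_j) must divide a_i - a_j for every pair.
Merge one congruence at a time:
  Start: x ≡ 0 (mod 6).
  Combine with x ≡ 6 (mod 10): gcd(6, 10) = 2; 6 - 0 = 6, which IS divisible by 2, so compatible.
    Write x = 0 + 6·t and substitute into x ≡ 6 (mod 10): 6·t ≡ 6 − 0 = 6 (mod 10).
    Divide the congruence (and modulus) by g = 2: 3·t ≡ 3 (mod 5).
    The inverse of 3 mod 5 is 2 (since 3·2 = 6 = 1·5 + 1), so t ≡ 2·3 = 6 ≡ 1 (mod 5).
    Then x = 0 + 6·1 = 6, valid modulo lcm(6, 10) = 30: x ≡ 6 (mod 30).
  Combine with x ≡ 16 (mod 20): gcd(30, 20) = 10; 16 - 6 = 10, which IS divisible by 10, so compatible.
    Write x = 6 + 30·t and substitute into x ≡ 16 (mod 20): 30·t ≡ 16 − 6 = 10 (mod 20).
    Divide the congruence (and modulus) by g = 10: 3·t ≡ 1 (mod 2).
    Reduce coefficients mod 2: 1·t ≡ 1 (mod 2).
    So t ≡ 1 (mod 2).
    Then x = 6 + 30·1 = 36, valid modulo lcm(30, 20) = 60: x ≡ 36 (mod 60).
Verify: 36 mod 6 = 0, 36 mod 10 = 6, 36 mod 20 = 16.

x ≡ 36 (mod 60).


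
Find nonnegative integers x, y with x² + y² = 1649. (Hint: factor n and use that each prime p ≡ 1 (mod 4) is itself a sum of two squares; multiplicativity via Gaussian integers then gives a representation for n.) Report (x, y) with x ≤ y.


Step 1: Factor n = 1649 = 17 · 97.
Step 2: Check the mod-4 condition on each prime factor: 17 ≡ 1 (mod 4), exponent 1; 97 ≡ 1 (mod 4), exponent 1.
All primes ≡ 3 (mod 4) appear to even exponent (or don't appear), so by the two-squares theorem n IS expressible as a sum of two squares.
Step 3: Build a representation. Here n = 17 · 97 is a product of primes ≡ 1 (mod 4). Each prime p ≡ 1 (mod 4) is itself a sum of two squares; find a² by testing p − a² for a perfect square:
  17: 17 − 1² = 16 = 4² ⇒ 17 = 1² + 4².
  97: 97 − 1² = 96, 97 − 2² = 93, 97 − 3² = 88, 97 − 4² = 81 = 9² ⇒ 97 = 4² + 9².
  Combine using the Brahmagupta–Fibonacci identity (a² + b²)(c² + d²) = (ac − bd)² + (ad + bc)² = (ac + bd)² + (ad − bc)²:
  17 · 97 = 1649: from (1² + 4²)(4² + 9²), take (1·4 − 4·9, 1·9 + 4·4) = (4 − 36, 9 + 16) = (-32, 25); dropping signs (only squares matter) gives (32, 25); check 32² + 25² = 1024 + 625 = 1649 ✓.
Step 4: Order so x ≤ y and verify: 25² + 32² = 625 + 1024 = 1649 = n. ✓

n = 1649 = 25² + 32² (one valid representation with x ≤ y).


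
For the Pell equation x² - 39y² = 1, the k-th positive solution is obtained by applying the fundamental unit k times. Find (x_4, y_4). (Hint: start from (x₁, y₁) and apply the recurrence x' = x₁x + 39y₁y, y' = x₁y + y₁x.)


Step 1: Find the fundamental solution (x₁, y₁) of x² - 39y² = 1.
  Expand √39 as a continued fraction. a₀ = ⌊√39⌋ = 6; iterate m_{k+1} = d_k·a_k − m_k, d_{k+1} = (39 − m_{k+1}²)/d_k, a_{k+1} = ⌊(a₀ + m_{k+1})/d_{k+1}⌋ (starting m₀ = 0, d₀ = 1), with convergents p_k = a_k·p_{k-1} + p_{k-2}, q_k = a_k·q_{k-1} + q_{k-2} (p₋₁ = 1, q₋₁ = 0):
  k = 0: a₀ = 6; p₀/q₀ = 6/1; p₀² − 39·q₀² = 36 − 39 = -3.
  k = 1: m = 6, d = 3, a = ⌊(6 + 6)/3⌋ = 4; p/q = (4·6 + 1)/(4·1 + 0) = 25/4; p² − 39·q² = 625 − 624 = 1.
  The first convergent with p² − 39·q² = 1 gives the fundamental solution (x₁, y₁) = (25, 4).
Step 2: Apply the recurrence (x_{n+1}, y_{n+1}) = (x₁x_n + 39y₁y_n, x₁y_n + y₁x_n) repeatedly.
  From (x_1, y_1) = (25, 4): x_2 = 25·25 + 39·4·4 = 1249; y_2 = 25·4 + 4·25 = 200.
  From (x_2, y_2) = (1249, 200): x_3 = 25·1249 + 39·4·200 = 62425; y_3 = 25·200 + 4·1249 = 9996.
  From (x_3, y_3) = (62425, 9996): x_4 = 25·62425 + 39·4·9996 = 3120001; y_4 = 25·9996 + 4·62425 = 499600.
Step 3: Verify x_4² - 39·y_4² = 9734406240001 - 9734406240000 = 1 (should be 1). ✓

(x_1, y_1) = (25, 4); (x_4, y_4) = (3120001, 499600).


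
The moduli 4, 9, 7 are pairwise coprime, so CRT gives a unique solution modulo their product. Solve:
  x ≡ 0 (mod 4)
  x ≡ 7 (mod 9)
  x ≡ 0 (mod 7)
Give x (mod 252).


Moduli 4, 9, 7 are pairwise coprime; by CRT there is a unique solution modulo M = 4 · 9 · 7 = 252.
Solve pairwise, accumulating the modulus:
  Start with x ≡ 0 (mod 4).
  Combine with x ≡ 7 (mod 9): since gcd(4, 9) = 1, we get a unique residue mod 36.
    Write x = 0 + 4·t and substitute into x ≡ 7 (mod 9): 4·t ≡ 7 − 0 = 7 (mod 9).
    The inverse of 4 mod 9 is 7 (since 4·7 = 28 = 3·9 + 1), so t ≡ 7·7 = 49 ≡ 4 (mod 9).
    Then x = 0 + 4·4 = 16, valid modulo lcm(4, 9) = 36: x ≡ 16 (mod 36).
  Combine with x ≡ 0 (mod 7): since gcd(36, 7) = 1, we get a unique residue mod 252.
    Write x = 16 + 36·t and substitute into x ≡ 0 (mod 7): 36·t ≡ 0 − 16 = -16 (mod 7).
    Reduce coefficients mod 7: 1·t ≡ 5 (mod 7).
    So t ≡ 5 (mod 7).
    Then x = 16 + 36·5 = 196, valid modulo lcm(36, 7) = 252: x ≡ 196 (mod 252).
Verify: 196 mod 4 = 0 ✓, 196 mod 9 = 7 ✓, 196 mod 7 = 0 ✓.

x ≡ 196 (mod 252).


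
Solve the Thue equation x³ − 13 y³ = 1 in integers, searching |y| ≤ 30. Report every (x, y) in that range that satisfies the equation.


The equation is x³ - 13y³ = 1. For fixed y, x³ = 13·y³ + 1, so a solution requires the RHS to be a perfect cube.
Strategy: iterate y from -30 to 30, compute RHS = 13·y³ + 1, and check whether it is a (positive or negative) perfect cube.
Check small values of y:
  y = 0: RHS = 1 = (1)³ ⇒ x = 1 works.
  y = 1: RHS = 14 is not a perfect cube.
  y = -1: RHS = -12 is not a perfect cube.
  y = 2: RHS = 105 is not a perfect cube.
  y = -2: RHS = -103 is not a perfect cube.
  y = 3: RHS = 352 is not a perfect cube.
  y = -3: RHS = -350 is not a perfect cube.
Continuing the search up to |y| = 30 finds no further solutions beyond those listed.
Collected solutions: (1, 0).

Solutions (with |y| ≤ 30): (1, 0).


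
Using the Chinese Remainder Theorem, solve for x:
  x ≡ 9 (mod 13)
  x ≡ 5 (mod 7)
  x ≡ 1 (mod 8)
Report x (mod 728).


Moduli 13, 7, 8 are pairwise coprime; by CRT there is a unique solution modulo M = 13 · 7 · 8 = 728.
Solve pairwise, accumulating the modulus:
  Start with x ≡ 9 (mod 13).
  Combine with x ≡ 5 (mod 7): since gcd(13, 7) = 1, we get a unique residue mod 91.
    Write x = 9 + 13·t and substitute into x ≡ 5 (mod 7): 13·t ≡ 5 − 9 = -4 (mod 7).
    Reduce coefficients mod 7: 6·t ≡ 3 (mod 7).
    The inverse of 6 mod 7 is 6 (since 6·6 = 36 = 5·7 + 1), so t ≡ 6·3 = 18 ≡ 4 (mod 7).
    Then x = 9 + 13·4 = 61, valid modulo lcm(13, 7) = 91: x ≡ 61 (mod 91).
  Combine with x ≡ 1 (mod 8): since gcd(91, 8) = 1, we get a unique residue mod 728.
    Write x = 61 + 91·t and substitute into x ≡ 1 (mod 8): 91·t ≡ 1 − 61 = -60 (mod 8).
    Reduce coefficients mod 8: 3·t ≡ 4 (mod 8).
    The inverse of 3 mod 8 is 3 (since 3·3 = 9 = 1·8 + 1), so t ≡ 3·4 = 12 ≡ 4 (mod 8).
    Then x = 61 + 91·4 = 425, valid modulo lcm(91, 8) = 728: x ≡ 425 (mod 728).
Verify: 425 mod 13 = 9 ✓, 425 mod 7 = 5 ✓, 425 mod 8 = 1 ✓.

x ≡ 425 (mod 728).


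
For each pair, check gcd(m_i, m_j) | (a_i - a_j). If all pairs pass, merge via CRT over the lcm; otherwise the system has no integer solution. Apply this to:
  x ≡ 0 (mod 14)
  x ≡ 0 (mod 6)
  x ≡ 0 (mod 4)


Moduli 14, 6, 4 are not pairwise coprime, so CRT works modulo lcm(m_i) when all pairwise compatibility conditions hold.
Pairwise compatibility: gcd(m_i, m_j) must divide a_i - a_j for every pair.
Merge one congruence at a time:
  Start: x ≡ 0 (mod 14).
  Combine with x ≡ 0 (mod 6): gcd(14, 6) = 2; 0 - 0 = 0, which IS divisible by 2, so compatible.
    Write x = 0 + 14·t and substitute into x ≡ 0 (mod 6): 14·t ≡ 0 − 0 = 0 (mod 6).
    Divide the congruence (and modulus) by g = 2: 7·t ≡ 0 (mod 3).
    Reduce coefficients mod 3: 1·t ≡ 0 (mod 3).
    So t ≡ 0 (mod 3).
    Then x = 0 + 14·0 = 0, valid modulo lcm(14, 6) = 42: x ≡ 0 (mod 42).
  Combine with x ≡ 0 (mod 4): gcd(42, 4) = 2; 0 - 0 = 0, which IS divisible by 2, so compatible.
    Write x = 0 + 42·t and substitute into x ≡ 0 (mod 4): 42·t ≡ 0 − 0 = 0 (mod 4).
    Divide the congruence (and modulus) by g = 2: 21·t ≡ 0 (mod 2).
    Reduce coefficients mod 2: 1·t ≡ 0 (mod 2).
    So t ≡ 0 (mod 2).
    Then x = 0 + 42·0 = 0, valid modulo lcm(42, 4) = 84: x ≡ 0 (mod 84).
Verify: 0 mod 14 = 0, 0 mod 6 = 0, 0 mod 4 = 0.

x ≡ 0 (mod 84).


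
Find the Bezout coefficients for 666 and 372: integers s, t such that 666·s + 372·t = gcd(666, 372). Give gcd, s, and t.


Euclidean algorithm on (666, 372) — divide until remainder is 0:
  666 = 1 · 372 + 294
  372 = 1 · 294 + 78
  294 = 3 · 78 + 60
  78 = 1 · 60 + 18
  60 = 3 · 18 + 6
  18 = 3 · 6 + 0
gcd(666, 372) = 6.
Track Bezout coefficients alongside the remainders: start with r₀ = 666 = a·1 + b·0 (s = 1, t = 0) and r₁ = 372 = a·0 + b·1 (s = 0, t = 1); each new remainder r_{k+1} = r_{k-1} − q_k·r_k inherits s_{k+1} = s_{k-1} − q_k·s_k, t_{k+1} = t_{k-1} − q_k·t_k, so r_k = a·s_k + b·t_k at every step:
  q = 1: r = 294, s = 1 − 1·0 = 1, t = 0 − 1·1 = -1  (check: 666·1 + 372·(-1) = 294)
  q = 1: r = 78, s = 0 − 1·1 = -1, t = 1 − 1·(-1) = 2  (check: 666·(-1) + 372·2 = 78)
  q = 3: r = 60, s = 1 − 3·(-1) = 4, t = -1 − 3·2 = -7  (check: 666·4 + 372·(-7) = 60)
  q = 1: r = 18, s = -1 − 1·4 = -5, t = 2 − 1·(-7) = 9  (check: 666·(-5) + 372·9 = 18)
  q = 3: r = 6, s = 4 − 3·(-5) = 19, t = -7 − 3·9 = -34  (check: 666·19 + 372·(-34) = 6)
The row with r = 6 (the gcd) gives the Bezout coefficients s = 19, t = -34.
Result: 666 · (19) + 372 · (-34) = 6.

gcd(666, 372) = 6; s = 19, t = -34 (check: 666·19 + 372·(-34) = 6).


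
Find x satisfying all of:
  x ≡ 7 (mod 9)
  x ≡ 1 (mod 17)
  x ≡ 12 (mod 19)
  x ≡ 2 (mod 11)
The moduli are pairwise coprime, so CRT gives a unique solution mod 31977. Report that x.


Product of moduli M = 9 · 17 · 19 · 11 = 31977.
Merge one congruence at a time:
  Start: x ≡ 7 (mod 9).
  Combine with x ≡ 1 (mod 17); new modulus lcm = 153.
    Write x = 7 + 9·t and substitute into x ≡ 1 (mod 17): 9·t ≡ 1 − 7 = -6 (mod 17).
    Reduce coefficients mod 17: 9·t ≡ 11 (mod 17).
    The inverse of 9 mod 17 is 2 (since 9·2 = 18 = 1·17 + 1), so t ≡ 2·11 = 22 ≡ 5 (mod 17).
    Then x = 7 + 9·5 = 52, valid modulo lcm(9, 17) = 153: x ≡ 52 (mod 153).
  Combine with x ≡ 12 (mod 19); new modulus lcm = 2907.
    Write x = 52 + 153·t and substitute into x ≡ 12 (mod 19): 153·t ≡ 12 − 52 = -40 (mod 19).
    Reduce coefficients mod 19: 1·t ≡ 17 (mod 19).
    So t ≡ 17 (mod 19).
    Then x = 52 + 153·17 = 2653, valid modulo lcm(153, 19) = 2907: x ≡ 2653 (mod 2907).
  Combine with x ≡ 2 (mod 11); new modulus lcm = 31977.
    Write x = 2653 + 2907·t and substitute into x ≡ 2 (mod 11): 2907·t ≡ 2 − 2653 = -2651 (mod 11).
    Reduce coefficients mod 11: 3·t ≡ 0 (mod 11).
    The inverse of 3 mod 11 is 4 (since 3·4 = 12 = 1·11 + 1), so t ≡ 4·0 = 0 ≡ 0 (mod 11).
    Then x = 2653 + 2907·0 = 2653, valid modulo lcm(2907, 11) = 31977: x ≡ 2653 (mod 31977).
Verify against each original: 2653 mod 9 = 7, 2653 mod 17 = 1, 2653 mod 19 = 12, 2653 mod 11 = 2.

x ≡ 2653 (mod 31977).


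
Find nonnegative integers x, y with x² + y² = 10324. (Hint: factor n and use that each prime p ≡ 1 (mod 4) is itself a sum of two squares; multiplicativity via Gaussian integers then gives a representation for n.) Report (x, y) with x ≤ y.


Step 1: Factor n = 10324 = 2^2 · 29 · 89.
Step 2: Check the mod-4 condition on each prime factor: 2 = 2 (special); 29 ≡ 1 (mod 4), exponent 1; 89 ≡ 1 (mod 4), exponent 1.
All primes ≡ 3 (mod 4) appear to even exponent (or don't appear), so by the two-squares theorem n IS expressible as a sum of two squares.
Step 3: Build a representation. Group n = k² · m with k = 2 and m = 29 · 89 = 2581 (a product of primes ≡ 1 (mod 4)); a representation of m scales to one of n via (k·x)² + (k·y)² = k²(x² + y²). Each prime p ≡ 1 (mod 4) is itself a sum of two squares; find a² by testing p − a² for a perfect square:
  29: 29 − 1² = 28, 29 − 2² = 25 = 5² ⇒ 29 = 2² + 5².
  89: 89 − 1² = 88, 89 − 2² = 85, 89 − 3² = 80, 89 − 4² = 73, 89 − 5² = 64 = 8² ⇒ 89 = 5² + 8².
  Combine using the Brahmagupta–Fibonacci identity (a² + b²)(c² + d²) = (ac − bd)² + (ad + bc)² = (ac + bd)² + (ad − bc)²:
  29 · 89 = 2581: from (2² + 5²)(5² + 8²), take (2·5 − 5·8, 2·8 + 5·5) = (10 − 40, 16 + 25) = (-30, 41); dropping signs (only squares matter) gives (30, 41); check 30² + 41² = 900 + 1681 = 2581 ✓.
  Scale by k = 2: (2·30, 2·41) = (60, 82).
Step 4: Order so x ≤ y and verify: 60² + 82² = 3600 + 6724 = 10324 = n. ✓

n = 10324 = 60² + 82² (one valid representation with x ≤ y).


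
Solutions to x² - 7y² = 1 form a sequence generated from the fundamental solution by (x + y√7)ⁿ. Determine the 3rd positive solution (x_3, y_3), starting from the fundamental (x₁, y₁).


Step 1: Find the fundamental solution (x₁, y₁) of x² - 7y² = 1.
  Expand √7 as a continued fraction. a₀ = ⌊√7⌋ = 2; iterate m_{k+1} = d_k·a_k − m_k, d_{k+1} = (7 − m_{k+1}²)/d_k, a_{k+1} = ⌊(a₀ + m_{k+1})/d_{k+1}⌋ (starting m₀ = 0, d₀ = 1), with convergents p_k = a_k·p_{k-1} + p_{k-2}, q_k = a_k·q_{k-1} + q_{k-2} (p₋₁ = 1, q₋₁ = 0):
  k = 0: a₀ = 2; p₀/q₀ = 2/1; p₀² − 7·q₀² = 4 − 7 = -3.
  k = 1: m = 2, d = 3, a = ⌊(2 + 2)/3⌋ = 1; p/q = (1·2 + 1)/(1·1 + 0) = 3/1; p² − 7·q² = 9 − 7 = 2.
  k = 2: m = 1, d = 2, a = ⌊(2 + 1)/2⌋ = 1; p/q = (1·3 + 2)/(1·1 + 1) = 5/2; p² − 7·q² = 25 − 28 = -3.
  k = 3: m = 1, d = 3, a = ⌊(2 + 1)/3⌋ = 1; p/q = (1·5 + 3)/(1·2 + 1) = 8/3; p² − 7·q² = 64 − 63 = 1.
  The first convergent with p² − 7·q² = 1 gives the fundamental solution (x₁, y₁) = (8, 3).
Step 2: Apply the recurrence (x_{n+1}, y_{n+1}) = (x₁x_n + 7y₁y_n, x₁y_n + y₁x_n) repeatedly.
  From (x_1, y_1) = (8, 3): x_2 = 8·8 + 7·3·3 = 127; y_2 = 8·3 + 3·8 = 48.
  From (x_2, y_2) = (127, 48): x_3 = 8·127 + 7·3·48 = 2024; y_3 = 8·48 + 3·127 = 765.
Step 3: Verify x_3² - 7·y_3² = 4096576 - 4096575 = 1 (should be 1). ✓

(x_1, y_1) = (8, 3); (x_3, y_3) = (2024, 765).
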